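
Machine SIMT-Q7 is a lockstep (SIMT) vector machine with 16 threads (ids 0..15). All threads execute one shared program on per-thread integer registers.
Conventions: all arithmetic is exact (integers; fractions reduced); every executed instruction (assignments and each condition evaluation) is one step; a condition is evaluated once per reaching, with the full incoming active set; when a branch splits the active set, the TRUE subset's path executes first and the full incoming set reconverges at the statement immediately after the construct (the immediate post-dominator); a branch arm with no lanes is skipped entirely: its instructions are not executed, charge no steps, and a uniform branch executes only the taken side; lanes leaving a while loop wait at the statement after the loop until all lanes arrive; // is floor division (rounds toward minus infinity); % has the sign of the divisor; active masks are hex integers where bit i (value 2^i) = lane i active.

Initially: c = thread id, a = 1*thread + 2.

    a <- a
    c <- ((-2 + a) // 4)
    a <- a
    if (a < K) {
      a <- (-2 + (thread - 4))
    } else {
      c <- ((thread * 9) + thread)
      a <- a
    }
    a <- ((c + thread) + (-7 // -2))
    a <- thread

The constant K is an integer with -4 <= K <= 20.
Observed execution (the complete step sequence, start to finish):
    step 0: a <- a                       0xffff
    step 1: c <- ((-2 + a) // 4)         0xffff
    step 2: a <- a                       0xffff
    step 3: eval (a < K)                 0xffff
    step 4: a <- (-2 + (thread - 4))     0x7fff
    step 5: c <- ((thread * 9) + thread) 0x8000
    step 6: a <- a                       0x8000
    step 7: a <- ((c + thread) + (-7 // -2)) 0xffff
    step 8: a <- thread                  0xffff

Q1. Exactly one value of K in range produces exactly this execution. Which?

Answer: K = 17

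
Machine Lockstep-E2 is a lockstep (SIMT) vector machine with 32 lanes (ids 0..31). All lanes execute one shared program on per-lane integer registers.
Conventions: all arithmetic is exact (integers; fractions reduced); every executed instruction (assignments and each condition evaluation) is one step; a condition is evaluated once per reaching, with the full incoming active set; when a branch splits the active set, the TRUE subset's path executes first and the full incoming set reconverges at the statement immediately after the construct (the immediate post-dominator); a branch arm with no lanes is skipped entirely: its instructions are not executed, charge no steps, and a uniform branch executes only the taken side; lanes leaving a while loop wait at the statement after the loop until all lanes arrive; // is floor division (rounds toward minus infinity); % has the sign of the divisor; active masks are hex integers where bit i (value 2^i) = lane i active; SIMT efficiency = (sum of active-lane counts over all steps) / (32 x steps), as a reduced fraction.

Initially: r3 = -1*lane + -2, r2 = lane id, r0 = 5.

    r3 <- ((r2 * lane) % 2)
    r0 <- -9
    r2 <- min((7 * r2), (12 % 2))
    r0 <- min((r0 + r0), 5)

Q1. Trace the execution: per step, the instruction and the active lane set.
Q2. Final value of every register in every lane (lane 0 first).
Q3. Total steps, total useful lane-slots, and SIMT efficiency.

step 0: r3 <- ((r2 * lane) % 2)      0xffffffff
step 1: r0 <- -9                     0xffffffff
step 2: r2 <- min((7 * r2), (12 % 2)) 0xffffffff
step 3: r0 <- min((r0 + r0), 5)      0xffffffff

Answer: 4 steps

r3: 0,1,0,1,0,1,0,1,0,1,0,1,0,1,0,1,0,1,0,1,0,1,0,1,0,1,0,1,0,1,0,1
r2: 0,0,0,0,0,0,0,0,0,0,0,0,0,0,0,0,0,0,0,0,0,0,0,0,0,0,0,0,0,0,0,0
r0: -18,-18,-18,-18,-18,-18,-18,-18,-18,-18,-18,-18,-18,-18,-18,-18,-18,-18,-18,-18,-18,-18,-18,-18,-18,-18,-18,-18,-18,-18,-18,-18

steps = 4; useful = 128; efficiency = 128/128 = 1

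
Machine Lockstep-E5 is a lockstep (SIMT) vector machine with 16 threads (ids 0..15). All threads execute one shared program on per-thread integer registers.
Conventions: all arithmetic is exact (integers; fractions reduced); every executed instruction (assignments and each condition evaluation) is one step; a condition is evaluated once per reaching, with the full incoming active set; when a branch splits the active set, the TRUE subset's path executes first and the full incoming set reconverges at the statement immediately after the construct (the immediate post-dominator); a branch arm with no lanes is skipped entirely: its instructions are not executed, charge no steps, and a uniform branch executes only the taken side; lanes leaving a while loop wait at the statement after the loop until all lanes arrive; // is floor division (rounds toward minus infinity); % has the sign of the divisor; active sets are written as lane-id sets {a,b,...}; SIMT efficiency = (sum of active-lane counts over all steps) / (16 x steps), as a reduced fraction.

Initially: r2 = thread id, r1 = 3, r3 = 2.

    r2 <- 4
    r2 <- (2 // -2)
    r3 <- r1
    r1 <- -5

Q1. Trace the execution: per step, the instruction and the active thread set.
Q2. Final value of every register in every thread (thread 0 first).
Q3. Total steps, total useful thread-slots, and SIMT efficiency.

step 0: r2 <- 4                      {0,1,2,3,4,5,6,7,8,9,10,11,12,13,14,15}
step 1: r2 <- (2 // -2)              {0,1,2,3,4,5,6,7,8,9,10,11,12,13,14,15}
step 2: r3 <- r1                     {0,1,2,3,4,5,6,7,8,9,10,11,12,13,14,15}
step 3: r1 <- -5                     {0,1,2,3,4,5,6,7,8,9,10,11,12,13,14,15}

Answer: 4 steps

r2: -1,-1,-1,-1,-1,-1,-1,-1,-1,-1,-1,-1,-1,-1,-1,-1
r1: -5,-5,-5,-5,-5,-5,-5,-5,-5,-5,-5,-5,-5,-5,-5,-5
r3: 3,3,3,3,3,3,3,3,3,3,3,3,3,3,3,3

steps = 4; useful = 64; efficiency = 64/64 = 1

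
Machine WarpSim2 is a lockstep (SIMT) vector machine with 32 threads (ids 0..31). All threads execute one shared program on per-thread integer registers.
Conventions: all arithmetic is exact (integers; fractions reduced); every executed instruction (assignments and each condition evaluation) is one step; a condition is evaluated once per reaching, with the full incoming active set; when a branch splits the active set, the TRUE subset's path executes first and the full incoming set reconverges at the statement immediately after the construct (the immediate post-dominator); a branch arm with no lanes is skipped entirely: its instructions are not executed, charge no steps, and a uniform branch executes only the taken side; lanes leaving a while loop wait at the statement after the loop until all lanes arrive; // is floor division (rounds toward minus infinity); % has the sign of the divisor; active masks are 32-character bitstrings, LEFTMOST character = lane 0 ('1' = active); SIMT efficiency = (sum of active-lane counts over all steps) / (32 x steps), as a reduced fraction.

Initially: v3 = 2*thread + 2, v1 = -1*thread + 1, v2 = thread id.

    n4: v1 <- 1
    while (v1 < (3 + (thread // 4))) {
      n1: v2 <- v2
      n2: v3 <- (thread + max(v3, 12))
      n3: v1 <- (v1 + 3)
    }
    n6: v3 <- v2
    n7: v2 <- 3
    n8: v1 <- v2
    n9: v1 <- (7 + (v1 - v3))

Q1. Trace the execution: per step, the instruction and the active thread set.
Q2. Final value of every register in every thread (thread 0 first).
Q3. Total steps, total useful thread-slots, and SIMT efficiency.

step 0: v1 <- 1                      11111111111111111111111111111111
step 1: eval (v1 < (3 + (thread // 4))) 11111111111111111111111111111111
step 2: v2 <- v2                     11111111111111111111111111111111
step 3: v3 <- (thread + max(v3, 12)) 11111111111111111111111111111111
step 4: v1 <- (v1 + 3)               11111111111111111111111111111111
step 5: eval (v1 < (3 + (thread // 4))) 11111111111111111111111111111111
step 6: v2 <- v2                     00000000111111111111111111111111
step 7: v3 <- (thread + max(v3, 12)) 00000000111111111111111111111111
step 8: v1 <- (v1 + 3)               00000000111111111111111111111111
step 9: eval (v1 < (3 + (thread // 4))) 00000000111111111111111111111111
step 10: v2 <- v2                     00000000000000000000111111111111
step 11: v3 <- (thread + max(v3, 12)) 00000000000000000000111111111111
step 12: v1 <- (v1 + 3)               00000000000000000000111111111111
step 13: eval (v1 < (3 + (thread // 4))) 00000000000000000000111111111111
step 14: v3 <- v2                     11111111111111111111111111111111
step 15: v2 <- 3                      11111111111111111111111111111111
step 16: v1 <- v2                     11111111111111111111111111111111
step 17: v1 <- (7 + (v1 - v3))        11111111111111111111111111111111

Answer: 18 steps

v3: 0,1,2,3,4,5,6,7,8,9,10,11,12,13,14,15,16,17,18,19,20,21,22,23,24,25,26,27,28,29,30,31
v1: 10,9,8,7,6,5,4,3,2,1,0,-1,-2,-3,-4,-5,-6,-7,-8,-9,-10,-11,-12,-13,-14,-15,-16,-17,-18,-19,-20,-21
v2: 3,3,3,3,3,3,3,3,3,3,3,3,3,3,3,3,3,3,3,3,3,3,3,3,3,3,3,3,3,3,3,3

steps = 18; useful = 464; efficiency = 464/576 = 29/36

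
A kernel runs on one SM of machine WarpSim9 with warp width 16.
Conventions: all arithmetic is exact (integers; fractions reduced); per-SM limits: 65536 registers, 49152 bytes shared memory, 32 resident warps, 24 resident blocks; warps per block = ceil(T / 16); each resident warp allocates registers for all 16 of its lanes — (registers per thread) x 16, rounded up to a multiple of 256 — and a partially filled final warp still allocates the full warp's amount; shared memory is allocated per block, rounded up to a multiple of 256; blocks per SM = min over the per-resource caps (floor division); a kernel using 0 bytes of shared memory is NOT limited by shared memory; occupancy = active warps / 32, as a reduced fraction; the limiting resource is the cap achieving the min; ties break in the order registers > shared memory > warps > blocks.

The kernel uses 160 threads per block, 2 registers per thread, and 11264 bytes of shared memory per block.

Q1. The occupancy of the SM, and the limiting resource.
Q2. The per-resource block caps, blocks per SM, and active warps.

Answer: occupancy 15/16, limited by warps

registers: 25 blocks
shared memory: 4 blocks
warps: 3 blocks
blocks: 24 blocks

Answer: 3 blocks, 30 active warps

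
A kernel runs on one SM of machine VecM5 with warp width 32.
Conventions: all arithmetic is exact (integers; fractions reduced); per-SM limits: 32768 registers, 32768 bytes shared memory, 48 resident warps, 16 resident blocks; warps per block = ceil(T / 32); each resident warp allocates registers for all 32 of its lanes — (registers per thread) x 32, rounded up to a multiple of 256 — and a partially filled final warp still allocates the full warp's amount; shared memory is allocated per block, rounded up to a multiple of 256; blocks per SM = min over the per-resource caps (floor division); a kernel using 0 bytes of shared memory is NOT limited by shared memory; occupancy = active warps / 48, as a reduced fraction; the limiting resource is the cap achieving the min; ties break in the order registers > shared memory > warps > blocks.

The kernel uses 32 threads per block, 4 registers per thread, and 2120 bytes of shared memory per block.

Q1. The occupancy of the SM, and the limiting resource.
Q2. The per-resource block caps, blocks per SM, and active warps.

Answer: occupancy 7/24, limited by shared memory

registers: 128 blocks
shared memory: 14 blocks
warps: 48 blocks
blocks: 16 blocks

Answer: 14 blocks, 14 active warps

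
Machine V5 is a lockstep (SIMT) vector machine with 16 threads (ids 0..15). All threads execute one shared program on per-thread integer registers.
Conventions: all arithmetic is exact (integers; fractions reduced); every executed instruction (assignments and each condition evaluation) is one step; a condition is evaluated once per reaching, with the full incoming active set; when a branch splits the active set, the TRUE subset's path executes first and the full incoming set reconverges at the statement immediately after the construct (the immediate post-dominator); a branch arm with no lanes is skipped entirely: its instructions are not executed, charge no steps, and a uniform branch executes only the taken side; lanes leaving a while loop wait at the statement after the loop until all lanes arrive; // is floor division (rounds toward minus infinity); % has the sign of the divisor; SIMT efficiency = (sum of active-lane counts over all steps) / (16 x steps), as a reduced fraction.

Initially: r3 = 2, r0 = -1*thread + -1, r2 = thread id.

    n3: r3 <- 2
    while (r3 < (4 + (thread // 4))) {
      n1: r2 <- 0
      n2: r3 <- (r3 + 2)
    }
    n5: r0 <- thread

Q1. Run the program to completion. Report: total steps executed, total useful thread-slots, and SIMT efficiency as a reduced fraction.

Answer: 12 steps, 144 useful, 3/4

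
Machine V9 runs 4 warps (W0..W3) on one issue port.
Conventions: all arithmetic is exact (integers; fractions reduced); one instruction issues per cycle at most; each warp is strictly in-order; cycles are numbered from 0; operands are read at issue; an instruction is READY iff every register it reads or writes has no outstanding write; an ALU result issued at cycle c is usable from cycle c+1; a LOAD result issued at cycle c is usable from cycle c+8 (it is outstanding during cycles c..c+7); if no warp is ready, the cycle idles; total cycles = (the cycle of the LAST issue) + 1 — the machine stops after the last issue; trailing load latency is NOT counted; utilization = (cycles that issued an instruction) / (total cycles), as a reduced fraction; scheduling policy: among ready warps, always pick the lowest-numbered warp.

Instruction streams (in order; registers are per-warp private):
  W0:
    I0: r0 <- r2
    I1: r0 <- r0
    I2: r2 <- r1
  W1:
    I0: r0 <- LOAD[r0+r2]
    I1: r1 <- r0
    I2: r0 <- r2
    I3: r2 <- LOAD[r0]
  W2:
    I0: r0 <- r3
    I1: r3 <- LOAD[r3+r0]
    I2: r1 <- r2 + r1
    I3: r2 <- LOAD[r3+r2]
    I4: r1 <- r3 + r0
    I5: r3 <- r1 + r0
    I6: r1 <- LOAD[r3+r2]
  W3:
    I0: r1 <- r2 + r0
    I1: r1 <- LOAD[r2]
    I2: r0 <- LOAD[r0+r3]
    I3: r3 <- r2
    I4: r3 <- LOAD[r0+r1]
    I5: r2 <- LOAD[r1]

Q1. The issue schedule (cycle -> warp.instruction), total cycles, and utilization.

cycle 0: W0.I0
cycle 1: W0.I1
cycle 2: W0.I2
cycle 3: W1.I0
cycle 4: W2.I0
cycle 5: W2.I1
cycle 6: W2.I2
cycle 7: W3.I0
cycle 8: W3.I1
cycle 9: W3.I2
cycle 10: W3.I3
cycle 11: W1.I1
cycle 12: W1.I2
cycle 13: W1.I3
cycle 14: W2.I3
cycle 15: W2.I4
cycle 16: W2.I5
cycle 17: W3.I4
cycle 18: W3.I5
cycle 19: idle
cycle 20: idle
cycle 21: idle
cycle 22: W2.I6

Answer: 23 cycles, utilization 20/23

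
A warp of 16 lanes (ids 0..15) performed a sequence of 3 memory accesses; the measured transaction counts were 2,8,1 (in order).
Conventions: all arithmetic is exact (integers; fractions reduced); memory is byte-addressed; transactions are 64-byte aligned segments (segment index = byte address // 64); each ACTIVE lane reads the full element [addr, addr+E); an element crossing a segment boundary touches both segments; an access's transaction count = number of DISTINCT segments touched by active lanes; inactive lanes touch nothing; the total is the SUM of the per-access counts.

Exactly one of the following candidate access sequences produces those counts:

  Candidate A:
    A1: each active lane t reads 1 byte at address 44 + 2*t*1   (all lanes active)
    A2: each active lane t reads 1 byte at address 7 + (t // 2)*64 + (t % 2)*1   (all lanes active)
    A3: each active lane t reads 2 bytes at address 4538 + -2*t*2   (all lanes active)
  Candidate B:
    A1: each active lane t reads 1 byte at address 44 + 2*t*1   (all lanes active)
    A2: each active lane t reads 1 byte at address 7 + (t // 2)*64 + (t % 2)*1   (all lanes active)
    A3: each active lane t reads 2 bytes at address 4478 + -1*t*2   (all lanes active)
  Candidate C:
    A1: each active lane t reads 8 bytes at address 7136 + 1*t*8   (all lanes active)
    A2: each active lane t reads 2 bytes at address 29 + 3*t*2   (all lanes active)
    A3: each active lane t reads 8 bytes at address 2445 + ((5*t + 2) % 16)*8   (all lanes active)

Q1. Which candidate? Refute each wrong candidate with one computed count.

A: A3 gives 2 transactions, not 1
C: A1 gives 3 transactions, not 2
B: all counts match (2,8,1)

Answer: B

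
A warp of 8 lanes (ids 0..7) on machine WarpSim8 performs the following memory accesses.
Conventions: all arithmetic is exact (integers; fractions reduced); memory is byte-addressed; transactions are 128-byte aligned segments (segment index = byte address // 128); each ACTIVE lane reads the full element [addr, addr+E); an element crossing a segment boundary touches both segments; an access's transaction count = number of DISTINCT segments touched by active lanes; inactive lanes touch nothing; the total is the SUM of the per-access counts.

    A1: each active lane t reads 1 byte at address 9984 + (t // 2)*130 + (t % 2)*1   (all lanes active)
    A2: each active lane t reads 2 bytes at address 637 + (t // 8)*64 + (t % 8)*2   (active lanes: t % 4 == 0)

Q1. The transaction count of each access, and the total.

A1: 4 transactions
A2: 2 transactions

Answer: 4,2; total 6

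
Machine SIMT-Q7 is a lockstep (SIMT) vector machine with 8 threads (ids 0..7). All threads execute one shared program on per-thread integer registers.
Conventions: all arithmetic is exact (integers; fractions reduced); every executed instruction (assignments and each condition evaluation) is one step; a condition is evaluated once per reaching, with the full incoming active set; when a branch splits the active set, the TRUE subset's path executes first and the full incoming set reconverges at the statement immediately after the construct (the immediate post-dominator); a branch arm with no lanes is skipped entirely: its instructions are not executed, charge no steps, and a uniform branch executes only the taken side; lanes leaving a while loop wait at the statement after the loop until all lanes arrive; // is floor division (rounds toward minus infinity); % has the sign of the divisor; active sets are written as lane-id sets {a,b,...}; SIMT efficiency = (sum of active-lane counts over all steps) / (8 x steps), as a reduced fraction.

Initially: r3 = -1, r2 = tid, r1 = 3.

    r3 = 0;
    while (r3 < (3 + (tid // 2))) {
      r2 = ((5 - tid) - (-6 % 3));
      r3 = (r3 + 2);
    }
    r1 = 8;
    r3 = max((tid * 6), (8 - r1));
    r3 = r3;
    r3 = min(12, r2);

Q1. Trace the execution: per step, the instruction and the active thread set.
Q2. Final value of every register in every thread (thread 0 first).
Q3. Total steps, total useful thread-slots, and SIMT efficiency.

step 0: r3 <- 0                      {0,1,2,3,4,5,6,7}
step 1: eval (r3 < (3 + (tid // 2))) {0,1,2,3,4,5,6,7}
step 2: r2 <- ((5 - tid) - (-6 % 3)) {0,1,2,3,4,5,6,7}
step 3: r3 <- (r3 + 2)               {0,1,2,3,4,5,6,7}
step 4: eval (r3 < (3 + (tid // 2))) {0,1,2,3,4,5,6,7}
step 5: r2 <- ((5 - tid) - (-6 % 3)) {0,1,2,3,4,5,6,7}
step 6: r3 <- (r3 + 2)               {0,1,2,3,4,5,6,7}
step 7: eval (r3 < (3 + (tid // 2))) {0,1,2,3,4,5,6,7}
step 8: r2 <- ((5 - tid) - (-6 % 3)) {4,5,6,7}
step 9: r3 <- (r3 + 2)               {4,5,6,7}
step 10: eval (r3 < (3 + (tid // 2))) {4,5,6,7}
step 11: r1 <- 8                      {0,1,2,3,4,5,6,7}
step 12: r3 <- max((tid * 6), (8 - r1)) {0,1,2,3,4,5,6,7}
step 13: r3 <- r3                     {0,1,2,3,4,5,6,7}
step 14: r3 <- min(12, r2)            {0,1,2,3,4,5,6,7}

Answer: 15 steps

r3: 5,4,3,2,1,0,-1,-2
r2: 5,4,3,2,1,0,-1,-2
r1: 8,8,8,8,8,8,8,8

steps = 15; useful = 108; efficiency = 108/120 = 9/10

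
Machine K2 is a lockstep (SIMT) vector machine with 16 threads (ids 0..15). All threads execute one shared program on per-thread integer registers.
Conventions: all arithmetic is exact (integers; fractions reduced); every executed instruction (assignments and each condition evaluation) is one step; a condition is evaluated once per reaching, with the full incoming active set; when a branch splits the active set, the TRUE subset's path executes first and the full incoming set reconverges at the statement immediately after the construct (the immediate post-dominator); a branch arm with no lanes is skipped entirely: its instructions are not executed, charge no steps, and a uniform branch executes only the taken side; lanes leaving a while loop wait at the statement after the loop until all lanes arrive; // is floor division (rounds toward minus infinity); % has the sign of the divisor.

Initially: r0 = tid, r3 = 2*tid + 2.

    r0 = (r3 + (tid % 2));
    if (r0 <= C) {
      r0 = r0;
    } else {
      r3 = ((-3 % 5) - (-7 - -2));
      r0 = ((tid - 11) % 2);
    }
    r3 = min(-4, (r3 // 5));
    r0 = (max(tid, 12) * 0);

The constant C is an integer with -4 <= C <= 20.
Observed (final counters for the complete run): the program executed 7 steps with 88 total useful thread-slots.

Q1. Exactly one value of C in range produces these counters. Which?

Answer: C = 17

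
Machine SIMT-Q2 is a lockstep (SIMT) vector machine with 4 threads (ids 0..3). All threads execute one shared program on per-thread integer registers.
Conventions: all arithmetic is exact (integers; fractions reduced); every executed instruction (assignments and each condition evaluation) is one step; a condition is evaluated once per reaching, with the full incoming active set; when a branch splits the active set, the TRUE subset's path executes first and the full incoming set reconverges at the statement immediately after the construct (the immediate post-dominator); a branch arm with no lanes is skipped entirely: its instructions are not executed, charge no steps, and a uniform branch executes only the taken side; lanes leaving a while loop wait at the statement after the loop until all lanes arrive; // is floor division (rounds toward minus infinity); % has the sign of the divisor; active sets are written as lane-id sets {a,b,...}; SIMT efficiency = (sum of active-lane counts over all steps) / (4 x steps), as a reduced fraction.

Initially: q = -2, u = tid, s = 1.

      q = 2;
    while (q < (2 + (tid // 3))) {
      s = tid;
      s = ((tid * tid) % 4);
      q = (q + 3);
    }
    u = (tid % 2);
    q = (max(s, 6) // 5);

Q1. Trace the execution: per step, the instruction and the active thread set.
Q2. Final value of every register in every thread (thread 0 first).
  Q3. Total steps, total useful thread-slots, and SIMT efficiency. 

step 0: q <- 2                       {0,1,2,3}
step 1: eval (q < (2 + (tid // 3)))  {0,1,2,3}
step 2: s <- tid                     {3}
step 3: s <- ((tid * tid) % 4)       {3}
step 4: q <- (q + 3)                 {3}
step 5: eval (q < (2 + (tid // 3)))  {3}
step 6: u <- (tid % 2)               {0,1,2,3}
step 7: q <- (max(s, 6) // 5)        {0,1,2,3}

Answer: 8 steps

q: 1,1,1,1
u: 0,1,0,1
s: 1,1,1,1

steps = 8; useful = 20; efficiency = 20/32 = 5/8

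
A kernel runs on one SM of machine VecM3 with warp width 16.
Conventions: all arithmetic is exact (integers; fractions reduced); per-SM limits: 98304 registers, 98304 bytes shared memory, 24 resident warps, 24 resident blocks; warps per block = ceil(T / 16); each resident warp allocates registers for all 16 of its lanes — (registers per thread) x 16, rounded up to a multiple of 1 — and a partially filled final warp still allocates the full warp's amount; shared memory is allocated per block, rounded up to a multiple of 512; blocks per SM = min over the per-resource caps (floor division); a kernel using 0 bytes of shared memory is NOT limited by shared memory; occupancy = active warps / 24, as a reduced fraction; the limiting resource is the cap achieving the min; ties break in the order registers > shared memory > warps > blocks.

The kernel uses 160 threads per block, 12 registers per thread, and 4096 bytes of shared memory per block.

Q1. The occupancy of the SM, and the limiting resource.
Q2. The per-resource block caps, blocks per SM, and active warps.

Answer: occupancy 5/6, limited by warps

registers: 51 blocks
shared memory: 24 blocks
warps: 2 blocks
blocks: 24 blocks

Answer: 2 blocks, 20 active warps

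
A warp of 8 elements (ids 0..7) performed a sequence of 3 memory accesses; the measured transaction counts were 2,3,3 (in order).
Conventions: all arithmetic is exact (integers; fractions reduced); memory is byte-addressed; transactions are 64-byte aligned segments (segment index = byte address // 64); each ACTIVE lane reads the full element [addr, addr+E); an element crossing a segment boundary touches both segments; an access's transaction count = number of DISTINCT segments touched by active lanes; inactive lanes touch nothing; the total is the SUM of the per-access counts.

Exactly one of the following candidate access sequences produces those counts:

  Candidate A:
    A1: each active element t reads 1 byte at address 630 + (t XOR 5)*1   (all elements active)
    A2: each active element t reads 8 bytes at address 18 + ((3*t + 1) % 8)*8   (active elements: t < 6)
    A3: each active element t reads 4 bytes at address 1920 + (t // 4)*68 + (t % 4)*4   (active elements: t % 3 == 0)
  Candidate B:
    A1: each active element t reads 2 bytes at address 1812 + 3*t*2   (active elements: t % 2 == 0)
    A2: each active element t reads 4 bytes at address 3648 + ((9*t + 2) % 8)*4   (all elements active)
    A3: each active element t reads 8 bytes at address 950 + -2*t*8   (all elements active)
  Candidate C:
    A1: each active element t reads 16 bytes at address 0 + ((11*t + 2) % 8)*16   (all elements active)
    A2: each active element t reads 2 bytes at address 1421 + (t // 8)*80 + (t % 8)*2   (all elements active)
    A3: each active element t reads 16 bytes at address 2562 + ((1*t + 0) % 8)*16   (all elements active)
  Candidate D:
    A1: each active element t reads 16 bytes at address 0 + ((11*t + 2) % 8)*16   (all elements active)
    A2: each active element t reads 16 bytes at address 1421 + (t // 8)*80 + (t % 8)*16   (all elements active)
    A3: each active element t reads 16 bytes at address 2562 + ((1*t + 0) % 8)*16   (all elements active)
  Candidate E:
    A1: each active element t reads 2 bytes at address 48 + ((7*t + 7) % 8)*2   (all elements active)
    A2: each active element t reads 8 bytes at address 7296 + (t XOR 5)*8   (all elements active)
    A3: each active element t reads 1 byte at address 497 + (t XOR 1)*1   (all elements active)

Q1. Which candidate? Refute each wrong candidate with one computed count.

A: A1 gives 1 transaction, not 2
B: A1 gives 1 transaction, not 2
C: A2 gives 1 transaction, not 3
E: A1 gives 1 transaction, not 2
D: all counts match (2,3,3)

Answer: D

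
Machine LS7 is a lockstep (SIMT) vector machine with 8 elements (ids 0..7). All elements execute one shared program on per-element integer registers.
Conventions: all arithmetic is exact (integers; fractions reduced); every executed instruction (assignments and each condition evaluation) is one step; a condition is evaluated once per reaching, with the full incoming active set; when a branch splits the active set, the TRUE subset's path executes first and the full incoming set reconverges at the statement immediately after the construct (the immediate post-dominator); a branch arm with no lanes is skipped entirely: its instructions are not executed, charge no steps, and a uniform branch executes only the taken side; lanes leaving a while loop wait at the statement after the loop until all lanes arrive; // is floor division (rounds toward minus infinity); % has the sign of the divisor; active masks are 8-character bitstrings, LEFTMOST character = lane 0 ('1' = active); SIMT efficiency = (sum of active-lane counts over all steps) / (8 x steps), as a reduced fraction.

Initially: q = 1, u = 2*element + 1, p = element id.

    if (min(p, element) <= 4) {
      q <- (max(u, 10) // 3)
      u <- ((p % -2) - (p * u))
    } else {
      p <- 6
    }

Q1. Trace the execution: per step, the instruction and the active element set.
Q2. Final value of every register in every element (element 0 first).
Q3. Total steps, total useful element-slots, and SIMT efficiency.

step 0: eval (min(p, element) <= 4)  11111111
step 1: q <- (max(u, 10) // 3)       11111000
step 2: u <- ((p % -2) - (p * u))    11111000
step 3: p <- 6                       00000111

Answer: 4 steps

q: 3,3,3,3,3,1,1,1
u: 0,-4,-10,-22,-36,11,13,15
p: 0,1,2,3,4,6,6,6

steps = 4; useful = 21; efficiency = 21/32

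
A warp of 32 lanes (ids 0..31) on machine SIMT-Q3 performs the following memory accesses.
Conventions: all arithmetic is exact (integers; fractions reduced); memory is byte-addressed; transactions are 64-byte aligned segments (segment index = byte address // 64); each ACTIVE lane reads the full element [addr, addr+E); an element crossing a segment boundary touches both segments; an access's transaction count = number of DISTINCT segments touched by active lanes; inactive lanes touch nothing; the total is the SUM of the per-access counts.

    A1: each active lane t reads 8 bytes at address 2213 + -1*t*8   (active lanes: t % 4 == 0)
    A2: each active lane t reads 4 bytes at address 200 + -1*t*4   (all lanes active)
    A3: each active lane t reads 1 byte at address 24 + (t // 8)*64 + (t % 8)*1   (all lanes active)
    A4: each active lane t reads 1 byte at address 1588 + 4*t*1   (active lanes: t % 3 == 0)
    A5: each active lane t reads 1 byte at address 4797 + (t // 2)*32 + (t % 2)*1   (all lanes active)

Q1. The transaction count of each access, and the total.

A1: 4 transactions
A2: 3 transactions
A3: 4 transactions
A4: 3 transactions
A5: 9 transactions

Answer: 4,3,4,3,9; total 23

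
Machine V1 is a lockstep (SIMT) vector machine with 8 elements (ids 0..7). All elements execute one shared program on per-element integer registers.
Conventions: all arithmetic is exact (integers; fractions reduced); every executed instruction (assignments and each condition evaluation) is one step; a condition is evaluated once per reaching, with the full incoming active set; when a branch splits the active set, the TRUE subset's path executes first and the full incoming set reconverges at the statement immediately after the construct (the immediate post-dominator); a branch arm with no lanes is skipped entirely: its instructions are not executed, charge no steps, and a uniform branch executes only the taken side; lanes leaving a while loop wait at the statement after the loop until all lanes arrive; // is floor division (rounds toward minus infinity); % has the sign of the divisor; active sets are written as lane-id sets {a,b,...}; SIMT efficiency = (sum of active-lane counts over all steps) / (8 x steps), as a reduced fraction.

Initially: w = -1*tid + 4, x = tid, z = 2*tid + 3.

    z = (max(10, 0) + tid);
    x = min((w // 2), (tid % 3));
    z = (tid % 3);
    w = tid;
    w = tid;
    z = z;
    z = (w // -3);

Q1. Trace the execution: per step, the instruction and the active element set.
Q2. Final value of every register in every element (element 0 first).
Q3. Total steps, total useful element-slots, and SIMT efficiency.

step 0: z <- (max(10, 0) + tid)      {0,1,2,3,4,5,6,7}
step 1: x <- min((w // 2), (tid % 3)) {0,1,2,3,4,5,6,7}
step 2: z <- (tid % 3)               {0,1,2,3,4,5,6,7}
step 3: w <- tid                     {0,1,2,3,4,5,6,7}
step 4: w <- tid                     {0,1,2,3,4,5,6,7}
step 5: z <- z                       {0,1,2,3,4,5,6,7}
step 6: z <- (w // -3)               {0,1,2,3,4,5,6,7}

Answer: 7 steps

w: 0,1,2,3,4,5,6,7
x: 0,1,1,0,0,-1,-1,-2
z: 0,-1,-1,-1,-2,-2,-2,-3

steps = 7; useful = 56; efficiency = 56/56 = 1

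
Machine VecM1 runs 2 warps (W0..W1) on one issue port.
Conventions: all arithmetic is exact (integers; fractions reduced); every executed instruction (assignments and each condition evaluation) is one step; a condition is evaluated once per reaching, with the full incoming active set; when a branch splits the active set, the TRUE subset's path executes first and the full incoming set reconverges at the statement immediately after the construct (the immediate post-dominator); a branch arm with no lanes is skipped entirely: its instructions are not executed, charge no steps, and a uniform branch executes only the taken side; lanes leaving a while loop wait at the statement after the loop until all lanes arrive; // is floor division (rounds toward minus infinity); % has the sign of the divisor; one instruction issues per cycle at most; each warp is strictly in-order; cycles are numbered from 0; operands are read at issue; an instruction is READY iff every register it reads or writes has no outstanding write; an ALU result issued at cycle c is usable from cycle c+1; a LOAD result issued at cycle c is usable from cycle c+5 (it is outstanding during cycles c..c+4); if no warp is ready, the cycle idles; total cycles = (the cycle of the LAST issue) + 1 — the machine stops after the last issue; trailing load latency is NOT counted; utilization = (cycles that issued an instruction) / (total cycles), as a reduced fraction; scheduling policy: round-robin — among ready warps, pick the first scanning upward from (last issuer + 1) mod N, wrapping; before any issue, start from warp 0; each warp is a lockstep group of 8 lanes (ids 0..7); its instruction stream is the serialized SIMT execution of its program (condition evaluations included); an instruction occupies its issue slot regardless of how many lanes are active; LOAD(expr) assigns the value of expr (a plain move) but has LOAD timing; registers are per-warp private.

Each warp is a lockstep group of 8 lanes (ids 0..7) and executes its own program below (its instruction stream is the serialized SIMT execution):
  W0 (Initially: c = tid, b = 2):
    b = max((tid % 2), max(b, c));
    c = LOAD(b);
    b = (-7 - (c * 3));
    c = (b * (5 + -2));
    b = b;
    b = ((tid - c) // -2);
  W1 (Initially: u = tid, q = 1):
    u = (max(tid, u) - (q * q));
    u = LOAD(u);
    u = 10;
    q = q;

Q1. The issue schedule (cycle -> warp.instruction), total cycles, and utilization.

cycle 0: W0.I0
cycle 1: W1.I0
cycle 2: W0.I1
cycle 3: W1.I1
cycle 4: idle
cycle 5: idle
cycle 6: idle
cycle 7: W0.I2
cycle 8: W1.I2
cycle 9: W0.I3
cycle 10: W1.I3
cycle 11: W0.I4
cycle 12: W0.I5

Answer: 13 cycles, utilization 10/13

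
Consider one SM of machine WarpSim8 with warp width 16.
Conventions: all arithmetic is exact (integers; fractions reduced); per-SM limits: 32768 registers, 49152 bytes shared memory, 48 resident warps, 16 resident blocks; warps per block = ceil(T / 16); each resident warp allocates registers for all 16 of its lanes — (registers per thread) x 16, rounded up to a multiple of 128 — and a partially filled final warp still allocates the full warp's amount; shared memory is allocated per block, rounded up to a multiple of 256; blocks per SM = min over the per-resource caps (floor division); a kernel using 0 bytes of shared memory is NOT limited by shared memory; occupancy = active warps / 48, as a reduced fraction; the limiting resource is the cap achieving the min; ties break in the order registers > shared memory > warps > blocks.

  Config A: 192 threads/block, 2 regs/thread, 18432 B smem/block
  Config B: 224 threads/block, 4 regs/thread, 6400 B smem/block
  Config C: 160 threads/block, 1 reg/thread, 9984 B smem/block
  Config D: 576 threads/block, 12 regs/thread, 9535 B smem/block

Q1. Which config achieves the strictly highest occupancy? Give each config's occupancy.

occupancies: A 1/2, B 7/8, C 5/6, D 3/4

Answer: B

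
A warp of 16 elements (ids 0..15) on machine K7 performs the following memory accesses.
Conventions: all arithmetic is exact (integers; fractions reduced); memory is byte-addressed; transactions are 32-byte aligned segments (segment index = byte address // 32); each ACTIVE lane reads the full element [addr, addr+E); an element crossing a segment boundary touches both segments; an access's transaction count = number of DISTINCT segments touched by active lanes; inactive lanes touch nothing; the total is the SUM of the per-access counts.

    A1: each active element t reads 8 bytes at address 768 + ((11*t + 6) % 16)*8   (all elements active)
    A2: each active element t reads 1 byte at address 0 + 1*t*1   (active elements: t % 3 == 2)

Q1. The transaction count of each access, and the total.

A1: 4 transactions
A2: 1 transaction

Answer: 4,1; total 5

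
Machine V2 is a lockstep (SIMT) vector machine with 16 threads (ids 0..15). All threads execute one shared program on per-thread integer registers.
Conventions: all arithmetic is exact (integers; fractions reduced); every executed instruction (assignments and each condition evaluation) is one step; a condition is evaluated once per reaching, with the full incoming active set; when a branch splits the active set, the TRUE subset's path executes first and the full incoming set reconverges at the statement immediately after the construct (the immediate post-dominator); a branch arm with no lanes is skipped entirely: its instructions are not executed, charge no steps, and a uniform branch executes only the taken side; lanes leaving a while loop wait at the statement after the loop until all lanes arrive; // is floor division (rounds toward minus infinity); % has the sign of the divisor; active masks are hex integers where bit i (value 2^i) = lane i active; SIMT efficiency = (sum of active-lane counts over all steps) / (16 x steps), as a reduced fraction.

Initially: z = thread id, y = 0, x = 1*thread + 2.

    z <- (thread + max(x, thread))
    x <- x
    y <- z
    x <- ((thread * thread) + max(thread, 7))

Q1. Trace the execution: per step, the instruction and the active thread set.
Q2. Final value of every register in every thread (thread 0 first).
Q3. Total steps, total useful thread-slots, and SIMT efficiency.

step 0: z <- (thread + max(x, thread)) 0xffff
step 1: x <- x                       0xffff
step 2: y <- z                       0xffff
step 3: x <- ((thread * thread) + max(thread, 7)) 0xffff

Answer: 4 steps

z: 2,4,6,8,10,12,14,16,18,20,22,24,26,28,30,32
y: 2,4,6,8,10,12,14,16,18,20,22,24,26,28,30,32
x: 7,8,11,16,23,32,43,56,72,90,110,132,156,182,210,240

steps = 4; useful = 64; efficiency = 64/64 = 1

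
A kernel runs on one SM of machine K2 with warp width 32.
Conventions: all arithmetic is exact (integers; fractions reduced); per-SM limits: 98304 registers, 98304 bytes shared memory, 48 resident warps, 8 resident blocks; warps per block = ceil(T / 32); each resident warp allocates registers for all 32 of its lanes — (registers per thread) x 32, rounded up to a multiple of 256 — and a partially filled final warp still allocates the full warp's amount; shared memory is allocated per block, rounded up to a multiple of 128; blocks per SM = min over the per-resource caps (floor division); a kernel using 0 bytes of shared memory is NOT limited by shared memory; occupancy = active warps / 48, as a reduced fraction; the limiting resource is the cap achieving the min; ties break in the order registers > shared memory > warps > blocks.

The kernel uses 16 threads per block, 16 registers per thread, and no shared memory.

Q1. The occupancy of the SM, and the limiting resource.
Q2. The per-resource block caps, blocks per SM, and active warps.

Answer: occupancy 1/6, limited by blocks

registers: 192 blocks
shared memory: no limit (kernel uses none)
warps: 48 blocks
blocks: 8 blocks

Answer: 8 blocks, 8 active warps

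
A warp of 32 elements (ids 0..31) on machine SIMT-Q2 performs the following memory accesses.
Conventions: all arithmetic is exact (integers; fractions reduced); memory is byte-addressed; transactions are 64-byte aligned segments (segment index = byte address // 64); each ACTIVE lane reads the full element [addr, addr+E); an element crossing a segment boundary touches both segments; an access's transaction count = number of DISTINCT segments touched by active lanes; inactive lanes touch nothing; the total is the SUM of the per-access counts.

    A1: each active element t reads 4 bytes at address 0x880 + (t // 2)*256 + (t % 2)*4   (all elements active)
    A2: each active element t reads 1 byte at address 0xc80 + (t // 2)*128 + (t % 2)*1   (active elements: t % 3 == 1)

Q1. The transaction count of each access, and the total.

A1: 16 transactions
A2: 11 transactions

Answer: 16,11; total 27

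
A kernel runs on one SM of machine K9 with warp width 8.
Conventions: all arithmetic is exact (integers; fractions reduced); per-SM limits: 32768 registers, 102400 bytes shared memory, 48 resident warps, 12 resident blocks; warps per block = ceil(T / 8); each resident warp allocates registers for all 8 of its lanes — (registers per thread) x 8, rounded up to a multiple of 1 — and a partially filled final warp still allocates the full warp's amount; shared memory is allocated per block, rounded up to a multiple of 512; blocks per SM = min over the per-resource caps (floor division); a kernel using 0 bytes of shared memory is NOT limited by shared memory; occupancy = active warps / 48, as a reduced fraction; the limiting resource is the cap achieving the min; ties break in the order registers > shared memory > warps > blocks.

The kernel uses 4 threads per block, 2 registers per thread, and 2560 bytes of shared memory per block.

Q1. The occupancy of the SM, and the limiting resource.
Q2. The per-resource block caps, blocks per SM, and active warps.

Answer: occupancy 1/4, limited by blocks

registers: 2048 blocks
shared memory: 40 blocks
warps: 48 blocks
blocks: 12 blocks

Answer: 12 blocks, 12 active warps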